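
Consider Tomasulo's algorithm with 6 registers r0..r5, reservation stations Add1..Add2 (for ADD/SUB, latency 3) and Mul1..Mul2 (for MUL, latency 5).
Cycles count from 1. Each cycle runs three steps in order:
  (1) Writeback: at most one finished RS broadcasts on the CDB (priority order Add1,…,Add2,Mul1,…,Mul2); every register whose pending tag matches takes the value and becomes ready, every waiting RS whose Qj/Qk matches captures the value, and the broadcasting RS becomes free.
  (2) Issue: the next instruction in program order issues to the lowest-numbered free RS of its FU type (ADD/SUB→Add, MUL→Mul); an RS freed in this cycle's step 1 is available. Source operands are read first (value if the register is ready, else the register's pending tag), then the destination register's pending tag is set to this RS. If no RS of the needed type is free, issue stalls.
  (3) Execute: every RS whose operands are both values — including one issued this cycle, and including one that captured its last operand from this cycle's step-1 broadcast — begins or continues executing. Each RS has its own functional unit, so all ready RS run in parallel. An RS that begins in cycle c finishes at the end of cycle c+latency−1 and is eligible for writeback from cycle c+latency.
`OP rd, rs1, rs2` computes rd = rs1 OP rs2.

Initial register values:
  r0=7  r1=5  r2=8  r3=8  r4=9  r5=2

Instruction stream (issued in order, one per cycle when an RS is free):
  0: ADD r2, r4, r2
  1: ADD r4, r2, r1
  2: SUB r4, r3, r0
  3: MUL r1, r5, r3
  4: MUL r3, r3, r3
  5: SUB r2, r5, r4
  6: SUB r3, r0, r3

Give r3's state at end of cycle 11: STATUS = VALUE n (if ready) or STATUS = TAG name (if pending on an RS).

  c1: issue ADD r2<-Add1  regs: r0:7,r1:5,r2:Add1,r3:8,r4:9,r5:2
  c2: issue ADD r4<-Add2  regs: r0:7,r1:5,r2:Add1,r3:8,r4:Add2,r5:2
  c3: stall  regs: r0:7,r1:5,r2:Add1,r3:8,r4:Add2,r5:2
  c4: CDB Add1=17; issue SUB r4<-Add1  regs: r0:7,r1:5,r2:17,r3:8,r4:Add1,r5:2
  c5: issue MUL r1<-Mul1  regs: r0:7,r1:Mul1,r2:17,r3:8,r4:Add1,r5:2
  c6: issue MUL r3<-Mul2  regs: r0:7,r1:Mul1,r2:17,r3:Mul2,r4:Add1,r5:2
  c7: CDB Add1=1; issue SUB r2<-Add1  regs: r0:7,r1:Mul1,r2:Add1,r3:Mul2,r4:1,r5:2
  c8: CDB Add2=22; issue SUB r3<-Add2  regs: r0:7,r1:Mul1,r2:Add1,r3:Add2,r4:1,r5:2
  c9: -  regs: r0:7,r1:Mul1,r2:Add1,r3:Add2,r4:1,r5:2
  c10: CDB Add1=1  regs: r0:7,r1:Mul1,r2:1,r3:Add2,r4:1,r5:2
  c11: CDB Mul1=16  regs: r0:7,r1:16,r2:1,r3:Add2,r4:1,r5:2

STATUS = TAG Add2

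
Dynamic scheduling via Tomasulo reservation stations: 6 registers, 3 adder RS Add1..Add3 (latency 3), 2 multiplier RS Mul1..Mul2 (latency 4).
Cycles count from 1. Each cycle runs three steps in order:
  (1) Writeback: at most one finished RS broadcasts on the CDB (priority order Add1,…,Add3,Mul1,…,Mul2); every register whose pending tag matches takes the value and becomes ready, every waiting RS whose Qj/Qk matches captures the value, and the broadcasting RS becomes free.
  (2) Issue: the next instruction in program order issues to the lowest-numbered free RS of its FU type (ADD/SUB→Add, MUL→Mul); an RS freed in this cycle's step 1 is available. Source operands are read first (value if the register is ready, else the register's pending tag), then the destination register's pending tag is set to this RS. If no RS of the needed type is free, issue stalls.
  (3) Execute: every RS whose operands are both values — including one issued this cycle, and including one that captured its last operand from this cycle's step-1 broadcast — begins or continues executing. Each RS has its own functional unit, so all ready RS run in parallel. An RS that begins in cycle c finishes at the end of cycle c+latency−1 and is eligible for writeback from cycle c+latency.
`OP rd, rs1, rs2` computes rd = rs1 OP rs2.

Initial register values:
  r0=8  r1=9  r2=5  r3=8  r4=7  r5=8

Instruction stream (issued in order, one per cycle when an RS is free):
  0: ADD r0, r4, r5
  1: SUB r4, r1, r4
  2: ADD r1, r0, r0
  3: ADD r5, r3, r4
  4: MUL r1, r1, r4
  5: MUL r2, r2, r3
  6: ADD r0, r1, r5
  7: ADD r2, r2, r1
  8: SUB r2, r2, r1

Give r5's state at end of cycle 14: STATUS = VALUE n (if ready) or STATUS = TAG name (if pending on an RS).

STATUS = VALUE 10

c1: issue ADD r0<-Add1 | r0:Add1,r1:9,r2:5,r3:8,r4:7,r5:8
c2: issue SUB r4<-Add2 | r0:Add1,r1:9,r2:5,r3:8,r4:Add2,r5:8
c3: issue ADD r1<-Add3 | r0:Add1,r1:Add3,r2:5,r3:8,r4:Add2,r5:8
c4: CDB Add1=15; issue ADD r5<-Add1 | r0:15,r1:Add3,r2:5,r3:8,r4:Add2,r5:Add1
c5: CDB Add2=2; issue MUL r1<-Mul1 | r0:15,r1:Mul1,r2:5,r3:8,r4:2,r5:Add1
c6: issue MUL r2<-Mul2 | r0:15,r1:Mul1,r2:Mul2,r3:8,r4:2,r5:Add1
c7: CDB Add3=30; issue ADD r0<-Add2 | r0:Add2,r1:Mul1,r2:Mul2,r3:8,r4:2,r5:Add1
c8: CDB Add1=10; issue ADD r2<-Add1 | r0:Add2,r1:Mul1,r2:Add1,r3:8,r4:2,r5:10
c9: issue SUB r2<-Add3 | r0:Add2,r1:Mul1,r2:Add3,r3:8,r4:2,r5:10
c10: CDB Mul2=40 | r0:Add2,r1:Mul1,r2:Add3,r3:8,r4:2,r5:10
c11: CDB Mul1=60 | r0:Add2,r1:60,r2:Add3,r3:8,r4:2,r5:10
c12: - | r0:Add2,r1:60,r2:Add3,r3:8,r4:2,r5:10
c13: - | r0:Add2,r1:60,r2:Add3,r3:8,r4:2,r5:10
c14: CDB Add1=100 | r0:Add2,r1:60,r2:Add3,r3:8,r4:2,r5:10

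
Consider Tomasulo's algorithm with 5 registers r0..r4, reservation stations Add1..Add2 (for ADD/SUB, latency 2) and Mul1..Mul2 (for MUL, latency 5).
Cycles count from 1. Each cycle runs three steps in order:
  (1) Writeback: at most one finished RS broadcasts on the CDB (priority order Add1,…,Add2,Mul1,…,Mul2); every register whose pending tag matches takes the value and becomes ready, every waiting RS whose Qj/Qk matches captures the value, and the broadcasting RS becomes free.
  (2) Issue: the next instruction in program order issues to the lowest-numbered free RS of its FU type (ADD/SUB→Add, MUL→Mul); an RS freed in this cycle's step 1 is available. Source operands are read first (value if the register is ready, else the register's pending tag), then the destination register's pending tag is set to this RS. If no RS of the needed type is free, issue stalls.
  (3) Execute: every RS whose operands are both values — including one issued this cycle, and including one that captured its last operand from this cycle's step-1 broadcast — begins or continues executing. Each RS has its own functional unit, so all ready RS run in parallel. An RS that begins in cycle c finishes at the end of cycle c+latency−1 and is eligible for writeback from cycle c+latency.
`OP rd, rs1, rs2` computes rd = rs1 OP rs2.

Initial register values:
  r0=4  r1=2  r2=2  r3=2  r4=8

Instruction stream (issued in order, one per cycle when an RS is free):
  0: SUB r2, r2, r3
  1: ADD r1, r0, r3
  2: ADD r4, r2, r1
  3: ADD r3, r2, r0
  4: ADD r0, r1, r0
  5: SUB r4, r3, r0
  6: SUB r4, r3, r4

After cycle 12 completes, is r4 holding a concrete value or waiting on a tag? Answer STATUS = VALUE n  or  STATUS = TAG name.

  c1: issue SUB r2<-Add1  regs: r0:4,r1:2,r2:Add1,r3:2,r4:8
  c2: issue ADD r1<-Add2  regs: r0:4,r1:Add2,r2:Add1,r3:2,r4:8
  c3: CDB Add1=0; issue ADD r4<-Add1  regs: r0:4,r1:Add2,r2:0,r3:2,r4:Add1
  c4: CDB Add2=6; issue ADD r3<-Add2  regs: r0:4,r1:6,r2:0,r3:Add2,r4:Add1
  c5: stall  regs: r0:4,r1:6,r2:0,r3:Add2,r4:Add1
  c6: CDB Add1=6; issue ADD r0<-Add1  regs: r0:Add1,r1:6,r2:0,r3:Add2,r4:6
  c7: CDB Add2=4; issue SUB r4<-Add2  regs: r0:Add1,r1:6,r2:0,r3:4,r4:Add2
  c8: CDB Add1=10; issue SUB r4<-Add1  regs: r0:10,r1:6,r2:0,r3:4,r4:Add1
  c9: -  regs: r0:10,r1:6,r2:0,r3:4,r4:Add1
  c10: CDB Add2=-6  regs: r0:10,r1:6,r2:0,r3:4,r4:Add1
  c11: -  regs: r0:10,r1:6,r2:0,r3:4,r4:Add1
  c12: CDB Add1=10  regs: r0:10,r1:6,r2:0,r3:4,r4:10

STATUS = VALUE 10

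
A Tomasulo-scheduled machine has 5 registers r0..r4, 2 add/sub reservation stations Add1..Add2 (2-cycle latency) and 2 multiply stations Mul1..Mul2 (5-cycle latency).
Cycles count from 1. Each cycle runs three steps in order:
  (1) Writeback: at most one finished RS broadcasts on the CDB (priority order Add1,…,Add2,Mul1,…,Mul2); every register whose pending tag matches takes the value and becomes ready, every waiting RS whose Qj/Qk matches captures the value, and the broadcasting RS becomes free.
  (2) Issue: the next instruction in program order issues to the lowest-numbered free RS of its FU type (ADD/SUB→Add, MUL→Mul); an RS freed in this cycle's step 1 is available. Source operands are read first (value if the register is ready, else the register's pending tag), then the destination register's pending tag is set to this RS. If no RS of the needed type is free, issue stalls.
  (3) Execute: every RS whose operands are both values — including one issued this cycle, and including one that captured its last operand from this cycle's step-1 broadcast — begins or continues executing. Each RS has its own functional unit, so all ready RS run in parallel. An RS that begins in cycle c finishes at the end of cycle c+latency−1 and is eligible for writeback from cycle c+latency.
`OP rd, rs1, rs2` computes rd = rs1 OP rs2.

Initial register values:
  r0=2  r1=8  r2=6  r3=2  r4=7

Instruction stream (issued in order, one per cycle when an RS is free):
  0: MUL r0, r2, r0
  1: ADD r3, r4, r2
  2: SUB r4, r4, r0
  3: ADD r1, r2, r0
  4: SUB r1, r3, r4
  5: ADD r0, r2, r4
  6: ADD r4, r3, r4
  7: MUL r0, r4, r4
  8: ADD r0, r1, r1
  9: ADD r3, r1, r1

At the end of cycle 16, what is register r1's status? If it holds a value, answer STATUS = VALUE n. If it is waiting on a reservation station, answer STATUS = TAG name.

STATUS = VALUE 18

c1: issue MUL r0<-Mul1 | r0:Mul1,r1:8,r2:6,r3:2,r4:7
c2: issue ADD r3<-Add1 | r0:Mul1,r1:8,r2:6,r3:Add1,r4:7
c3: issue SUB r4<-Add2 | r0:Mul1,r1:8,r2:6,r3:Add1,r4:Add2
c4: CDB Add1=13; issue ADD r1<-Add1 | r0:Mul1,r1:Add1,r2:6,r3:13,r4:Add2
c5: stall | r0:Mul1,r1:Add1,r2:6,r3:13,r4:Add2
c6: CDB Mul1=12; stall | r0:12,r1:Add1,r2:6,r3:13,r4:Add2
c7: stall | r0:12,r1:Add1,r2:6,r3:13,r4:Add2
c8: CDB Add1=18; issue SUB r1<-Add1 | r0:12,r1:Add1,r2:6,r3:13,r4:Add2
c9: CDB Add2=-5; issue ADD r0<-Add2 | r0:Add2,r1:Add1,r2:6,r3:13,r4:-5
c10: stall | r0:Add2,r1:Add1,r2:6,r3:13,r4:-5
c11: CDB Add1=18; issue ADD r4<-Add1 | r0:Add2,r1:18,r2:6,r3:13,r4:Add1
c12: CDB Add2=1; issue MUL r0<-Mul1 | r0:Mul1,r1:18,r2:6,r3:13,r4:Add1
c13: CDB Add1=8; issue ADD r0<-Add1 | r0:Add1,r1:18,r2:6,r3:13,r4:8
c14: issue ADD r3<-Add2 | r0:Add1,r1:18,r2:6,r3:Add2,r4:8
c15: CDB Add1=36 | r0:36,r1:18,r2:6,r3:Add2,r4:8
c16: CDB Add2=36 | r0:36,r1:18,r2:6,r3:36,r4:8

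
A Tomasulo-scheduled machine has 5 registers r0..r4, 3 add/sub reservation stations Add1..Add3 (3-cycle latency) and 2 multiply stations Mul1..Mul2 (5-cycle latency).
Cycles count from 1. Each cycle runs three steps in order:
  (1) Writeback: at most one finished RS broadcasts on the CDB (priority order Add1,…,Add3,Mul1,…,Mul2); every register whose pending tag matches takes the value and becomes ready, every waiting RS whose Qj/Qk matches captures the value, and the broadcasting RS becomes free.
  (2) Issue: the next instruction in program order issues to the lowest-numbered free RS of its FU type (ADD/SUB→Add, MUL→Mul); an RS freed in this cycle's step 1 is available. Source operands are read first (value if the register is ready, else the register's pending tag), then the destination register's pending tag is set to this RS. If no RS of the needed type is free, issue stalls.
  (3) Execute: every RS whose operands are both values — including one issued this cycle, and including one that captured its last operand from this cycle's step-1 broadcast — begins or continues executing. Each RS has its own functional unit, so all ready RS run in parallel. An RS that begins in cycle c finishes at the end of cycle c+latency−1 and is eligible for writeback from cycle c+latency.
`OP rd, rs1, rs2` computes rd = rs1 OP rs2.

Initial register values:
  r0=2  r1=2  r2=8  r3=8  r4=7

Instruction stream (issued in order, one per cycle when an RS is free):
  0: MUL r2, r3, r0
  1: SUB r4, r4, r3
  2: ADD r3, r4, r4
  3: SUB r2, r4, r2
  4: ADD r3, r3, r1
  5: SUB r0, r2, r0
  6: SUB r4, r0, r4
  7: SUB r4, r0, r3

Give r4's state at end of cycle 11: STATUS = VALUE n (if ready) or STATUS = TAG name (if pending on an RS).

  c1: issue MUL r2<-Mul1  regs: r0:2,r1:2,r2:Mul1,r3:8,r4:7
  c2: issue SUB r4<-Add1  regs: r0:2,r1:2,r2:Mul1,r3:8,r4:Add1
  c3: issue ADD r3<-Add2  regs: r0:2,r1:2,r2:Mul1,r3:Add2,r4:Add1
  c4: issue SUB r2<-Add3  regs: r0:2,r1:2,r2:Add3,r3:Add2,r4:Add1
  c5: CDB Add1=-1; issue ADD r3<-Add1  regs: r0:2,r1:2,r2:Add3,r3:Add1,r4:-1
  c6: CDB Mul1=16; stall  regs: r0:2,r1:2,r2:Add3,r3:Add1,r4:-1
  c7: stall  regs: r0:2,r1:2,r2:Add3,r3:Add1,r4:-1
  c8: CDB Add2=-2; issue SUB r0<-Add2  regs: r0:Add2,r1:2,r2:Add3,r3:Add1,r4:-1
  c9: CDB Add3=-17; issue SUB r4<-Add3  regs: r0:Add2,r1:2,r2:-17,r3:Add1,r4:Add3
  c10: stall  regs: r0:Add2,r1:2,r2:-17,r3:Add1,r4:Add3
  c11: CDB Add1=0; issue SUB r4<-Add1  regs: r0:Add2,r1:2,r2:-17,r3:0,r4:Add1

STATUS = TAG Add1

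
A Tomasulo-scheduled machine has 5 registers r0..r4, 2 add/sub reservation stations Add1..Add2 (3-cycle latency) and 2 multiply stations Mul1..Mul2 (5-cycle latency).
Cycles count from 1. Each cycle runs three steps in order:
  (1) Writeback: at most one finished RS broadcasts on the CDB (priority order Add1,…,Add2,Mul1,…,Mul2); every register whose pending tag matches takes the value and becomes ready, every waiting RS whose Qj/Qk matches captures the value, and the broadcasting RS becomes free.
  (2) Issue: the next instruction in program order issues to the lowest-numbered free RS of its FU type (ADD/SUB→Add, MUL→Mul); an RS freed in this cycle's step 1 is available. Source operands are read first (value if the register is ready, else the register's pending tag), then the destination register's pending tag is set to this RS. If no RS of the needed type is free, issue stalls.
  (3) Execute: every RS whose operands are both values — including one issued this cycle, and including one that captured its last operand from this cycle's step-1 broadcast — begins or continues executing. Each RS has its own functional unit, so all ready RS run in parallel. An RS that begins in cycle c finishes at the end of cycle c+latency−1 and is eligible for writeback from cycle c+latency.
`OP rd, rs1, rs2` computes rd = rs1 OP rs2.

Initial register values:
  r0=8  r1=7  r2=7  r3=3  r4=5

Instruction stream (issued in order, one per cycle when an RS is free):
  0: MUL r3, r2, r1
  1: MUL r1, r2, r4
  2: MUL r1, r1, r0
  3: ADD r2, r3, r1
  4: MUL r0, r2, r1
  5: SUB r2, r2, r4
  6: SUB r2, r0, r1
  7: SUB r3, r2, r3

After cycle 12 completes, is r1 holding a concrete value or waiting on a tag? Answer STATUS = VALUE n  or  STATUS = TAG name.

c1: issue MUL r3<-Mul1 | r0:8,r1:7,r2:7,r3:Mul1,r4:5
c2: issue MUL r1<-Mul2 | r0:8,r1:Mul2,r2:7,r3:Mul1,r4:5
c3: stall | r0:8,r1:Mul2,r2:7,r3:Mul1,r4:5
c4: stall | r0:8,r1:Mul2,r2:7,r3:Mul1,r4:5
c5: stall | r0:8,r1:Mul2,r2:7,r3:Mul1,r4:5
c6: CDB Mul1=49; issue MUL r1<-Mul1 | r0:8,r1:Mul1,r2:7,r3:49,r4:5
c7: CDB Mul2=35; issue ADD r2<-Add1 | r0:8,r1:Mul1,r2:Add1,r3:49,r4:5
c8: issue MUL r0<-Mul2 | r0:Mul2,r1:Mul1,r2:Add1,r3:49,r4:5
c9: issue SUB r2<-Add2 | r0:Mul2,r1:Mul1,r2:Add2,r3:49,r4:5
c10: stall | r0:Mul2,r1:Mul1,r2:Add2,r3:49,r4:5
c11: stall | r0:Mul2,r1:Mul1,r2:Add2,r3:49,r4:5
c12: CDB Mul1=280; stall | r0:Mul2,r1:280,r2:Add2,r3:49,r4:5

STATUS = VALUE 280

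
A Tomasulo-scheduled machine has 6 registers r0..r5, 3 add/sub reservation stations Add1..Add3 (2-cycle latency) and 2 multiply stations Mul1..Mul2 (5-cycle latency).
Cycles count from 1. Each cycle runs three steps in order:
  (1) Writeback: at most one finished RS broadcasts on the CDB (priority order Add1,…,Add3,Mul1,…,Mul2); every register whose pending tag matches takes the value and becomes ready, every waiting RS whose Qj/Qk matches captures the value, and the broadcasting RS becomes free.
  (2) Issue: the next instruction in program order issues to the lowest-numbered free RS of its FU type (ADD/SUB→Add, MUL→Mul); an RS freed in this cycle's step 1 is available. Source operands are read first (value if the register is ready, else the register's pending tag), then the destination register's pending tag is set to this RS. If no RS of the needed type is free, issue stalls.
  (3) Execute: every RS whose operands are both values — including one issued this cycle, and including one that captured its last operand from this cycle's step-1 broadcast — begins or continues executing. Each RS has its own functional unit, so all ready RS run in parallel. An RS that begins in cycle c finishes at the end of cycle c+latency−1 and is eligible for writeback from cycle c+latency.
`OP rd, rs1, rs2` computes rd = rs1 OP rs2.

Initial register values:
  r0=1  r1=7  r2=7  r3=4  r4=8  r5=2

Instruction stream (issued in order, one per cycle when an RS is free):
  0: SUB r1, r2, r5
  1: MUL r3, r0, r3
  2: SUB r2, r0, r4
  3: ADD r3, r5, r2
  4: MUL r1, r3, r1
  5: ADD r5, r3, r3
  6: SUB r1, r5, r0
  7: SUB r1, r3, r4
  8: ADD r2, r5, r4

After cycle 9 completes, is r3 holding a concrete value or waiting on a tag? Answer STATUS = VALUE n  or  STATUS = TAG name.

STATUS = VALUE -5

c1: issue SUB r1<-Add1 | r0:1,r1:Add1,r2:7,r3:4,r4:8,r5:2
c2: issue MUL r3<-Mul1 | r0:1,r1:Add1,r2:7,r3:Mul1,r4:8,r5:2
c3: CDB Add1=5; issue SUB r2<-Add1 | r0:1,r1:5,r2:Add1,r3:Mul1,r4:8,r5:2
c4: issue ADD r3<-Add2 | r0:1,r1:5,r2:Add1,r3:Add2,r4:8,r5:2
c5: CDB Add1=-7; issue MUL r1<-Mul2 | r0:1,r1:Mul2,r2:-7,r3:Add2,r4:8,r5:2
c6: issue ADD r5<-Add1 | r0:1,r1:Mul2,r2:-7,r3:Add2,r4:8,r5:Add1
c7: CDB Add2=-5; issue SUB r1<-Add2 | r0:1,r1:Add2,r2:-7,r3:-5,r4:8,r5:Add1
c8: CDB Mul1=4; issue SUB r1<-Add3 | r0:1,r1:Add3,r2:-7,r3:-5,r4:8,r5:Add1
c9: CDB Add1=-10; issue ADD r2<-Add1 | r0:1,r1:Add3,r2:Add1,r3:-5,r4:8,r5:-10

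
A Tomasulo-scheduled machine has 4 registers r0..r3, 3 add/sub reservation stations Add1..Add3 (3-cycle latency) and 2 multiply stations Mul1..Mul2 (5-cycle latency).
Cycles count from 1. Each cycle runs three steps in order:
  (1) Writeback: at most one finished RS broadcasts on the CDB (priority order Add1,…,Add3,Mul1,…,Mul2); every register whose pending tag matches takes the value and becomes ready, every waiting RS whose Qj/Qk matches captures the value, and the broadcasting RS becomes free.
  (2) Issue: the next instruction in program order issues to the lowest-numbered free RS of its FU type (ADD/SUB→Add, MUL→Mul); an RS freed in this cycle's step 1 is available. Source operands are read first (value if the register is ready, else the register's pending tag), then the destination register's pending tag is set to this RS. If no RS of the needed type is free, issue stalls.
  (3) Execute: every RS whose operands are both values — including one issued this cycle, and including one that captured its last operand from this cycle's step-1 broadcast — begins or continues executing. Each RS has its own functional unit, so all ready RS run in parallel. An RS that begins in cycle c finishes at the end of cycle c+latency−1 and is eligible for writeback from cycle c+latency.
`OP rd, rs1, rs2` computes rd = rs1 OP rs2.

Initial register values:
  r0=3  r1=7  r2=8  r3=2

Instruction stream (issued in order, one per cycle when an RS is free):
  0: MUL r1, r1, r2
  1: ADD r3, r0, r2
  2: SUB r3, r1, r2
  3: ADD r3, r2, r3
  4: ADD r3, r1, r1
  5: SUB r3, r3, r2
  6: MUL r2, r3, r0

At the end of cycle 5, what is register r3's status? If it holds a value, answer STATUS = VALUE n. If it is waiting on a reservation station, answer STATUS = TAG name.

STATUS = TAG Add1

cycle 1: issue MUL r1<-Mul1 // r0:3,r1:Mul1,r2:8,r3:2
cycle 2: issue ADD r3<-Add1 // r0:3,r1:Mul1,r2:8,r3:Add1
cycle 3: issue SUB r3<-Add2 // r0:3,r1:Mul1,r2:8,r3:Add2
cycle 4: issue ADD r3<-Add3 // r0:3,r1:Mul1,r2:8,r3:Add3
cycle 5: CDB Add1=11; issue ADD r3<-Add1 // r0:3,r1:Mul1,r2:8,r3:Add1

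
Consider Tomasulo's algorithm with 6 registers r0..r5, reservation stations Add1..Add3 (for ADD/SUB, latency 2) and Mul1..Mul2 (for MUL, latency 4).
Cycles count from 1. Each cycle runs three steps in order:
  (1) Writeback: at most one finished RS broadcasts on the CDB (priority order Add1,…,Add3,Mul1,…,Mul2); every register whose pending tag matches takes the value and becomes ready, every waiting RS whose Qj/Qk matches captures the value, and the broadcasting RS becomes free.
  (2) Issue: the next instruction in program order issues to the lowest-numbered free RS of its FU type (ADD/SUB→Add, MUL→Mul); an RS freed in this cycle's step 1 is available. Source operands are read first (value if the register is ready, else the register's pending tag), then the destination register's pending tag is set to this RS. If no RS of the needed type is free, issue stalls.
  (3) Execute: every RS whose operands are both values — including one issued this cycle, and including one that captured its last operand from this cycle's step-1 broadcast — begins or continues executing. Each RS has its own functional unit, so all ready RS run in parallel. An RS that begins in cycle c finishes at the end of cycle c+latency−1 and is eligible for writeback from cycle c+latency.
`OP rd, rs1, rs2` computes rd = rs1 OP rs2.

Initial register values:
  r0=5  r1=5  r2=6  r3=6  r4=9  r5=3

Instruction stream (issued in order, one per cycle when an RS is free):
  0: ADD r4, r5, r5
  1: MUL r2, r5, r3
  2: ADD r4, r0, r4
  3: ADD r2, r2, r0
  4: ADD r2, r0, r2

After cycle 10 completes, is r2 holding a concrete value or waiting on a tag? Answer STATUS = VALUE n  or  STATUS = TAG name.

  c1: issue ADD r4<-Add1  regs: r0:5,r1:5,r2:6,r3:6,r4:Add1,r5:3
  c2: issue MUL r2<-Mul1  regs: r0:5,r1:5,r2:Mul1,r3:6,r4:Add1,r5:3
  c3: CDB Add1=6; issue ADD r4<-Add1  regs: r0:5,r1:5,r2:Mul1,r3:6,r4:Add1,r5:3
  c4: issue ADD r2<-Add2  regs: r0:5,r1:5,r2:Add2,r3:6,r4:Add1,r5:3
  c5: CDB Add1=11; issue ADD r2<-Add1  regs: r0:5,r1:5,r2:Add1,r3:6,r4:11,r5:3
  c6: CDB Mul1=18  regs: r0:5,r1:5,r2:Add1,r3:6,r4:11,r5:3
  c7: -  regs: r0:5,r1:5,r2:Add1,r3:6,r4:11,r5:3
  c8: CDB Add2=23  regs: r0:5,r1:5,r2:Add1,r3:6,r4:11,r5:3
  c9: -  regs: r0:5,r1:5,r2:Add1,r3:6,r4:11,r5:3
  c10: CDB Add1=28  regs: r0:5,r1:5,r2:28,r3:6,r4:11,r5:3

STATUS = VALUE 28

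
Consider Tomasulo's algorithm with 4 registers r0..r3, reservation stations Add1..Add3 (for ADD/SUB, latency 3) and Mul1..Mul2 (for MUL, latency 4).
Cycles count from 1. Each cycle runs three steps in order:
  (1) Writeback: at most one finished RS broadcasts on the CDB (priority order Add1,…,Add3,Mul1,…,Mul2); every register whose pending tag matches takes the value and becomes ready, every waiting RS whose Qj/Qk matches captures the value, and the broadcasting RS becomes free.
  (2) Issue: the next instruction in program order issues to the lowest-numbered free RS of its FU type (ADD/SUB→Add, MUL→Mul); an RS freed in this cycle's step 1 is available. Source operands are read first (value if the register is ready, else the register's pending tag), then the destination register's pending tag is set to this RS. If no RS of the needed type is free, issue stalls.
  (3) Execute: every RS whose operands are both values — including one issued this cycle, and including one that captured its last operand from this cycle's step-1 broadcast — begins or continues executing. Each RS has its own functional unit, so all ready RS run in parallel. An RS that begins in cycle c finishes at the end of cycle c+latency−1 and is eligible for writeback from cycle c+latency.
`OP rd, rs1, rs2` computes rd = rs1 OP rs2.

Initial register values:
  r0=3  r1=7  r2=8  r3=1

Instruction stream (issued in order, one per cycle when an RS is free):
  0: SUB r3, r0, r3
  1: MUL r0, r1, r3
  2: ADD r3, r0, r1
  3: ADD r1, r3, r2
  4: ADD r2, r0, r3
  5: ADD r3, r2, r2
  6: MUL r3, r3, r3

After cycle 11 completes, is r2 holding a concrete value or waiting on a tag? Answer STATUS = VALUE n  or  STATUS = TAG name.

c1: issue SUB r3<-Add1 | r0:3,r1:7,r2:8,r3:Add1
c2: issue MUL r0<-Mul1 | r0:Mul1,r1:7,r2:8,r3:Add1
c3: issue ADD r3<-Add2 | r0:Mul1,r1:7,r2:8,r3:Add2
c4: CDB Add1=2; issue ADD r1<-Add1 | r0:Mul1,r1:Add1,r2:8,r3:Add2
c5: issue ADD r2<-Add3 | r0:Mul1,r1:Add1,r2:Add3,r3:Add2
c6: stall | r0:Mul1,r1:Add1,r2:Add3,r3:Add2
c7: stall | r0:Mul1,r1:Add1,r2:Add3,r3:Add2
c8: CDB Mul1=14; stall | r0:14,r1:Add1,r2:Add3,r3:Add2
c9: stall | r0:14,r1:Add1,r2:Add3,r3:Add2
c10: stall | r0:14,r1:Add1,r2:Add3,r3:Add2
c11: CDB Add2=21; issue ADD r3<-Add2 | r0:14,r1:Add1,r2:Add3,r3:Add2

STATUS = TAG Add3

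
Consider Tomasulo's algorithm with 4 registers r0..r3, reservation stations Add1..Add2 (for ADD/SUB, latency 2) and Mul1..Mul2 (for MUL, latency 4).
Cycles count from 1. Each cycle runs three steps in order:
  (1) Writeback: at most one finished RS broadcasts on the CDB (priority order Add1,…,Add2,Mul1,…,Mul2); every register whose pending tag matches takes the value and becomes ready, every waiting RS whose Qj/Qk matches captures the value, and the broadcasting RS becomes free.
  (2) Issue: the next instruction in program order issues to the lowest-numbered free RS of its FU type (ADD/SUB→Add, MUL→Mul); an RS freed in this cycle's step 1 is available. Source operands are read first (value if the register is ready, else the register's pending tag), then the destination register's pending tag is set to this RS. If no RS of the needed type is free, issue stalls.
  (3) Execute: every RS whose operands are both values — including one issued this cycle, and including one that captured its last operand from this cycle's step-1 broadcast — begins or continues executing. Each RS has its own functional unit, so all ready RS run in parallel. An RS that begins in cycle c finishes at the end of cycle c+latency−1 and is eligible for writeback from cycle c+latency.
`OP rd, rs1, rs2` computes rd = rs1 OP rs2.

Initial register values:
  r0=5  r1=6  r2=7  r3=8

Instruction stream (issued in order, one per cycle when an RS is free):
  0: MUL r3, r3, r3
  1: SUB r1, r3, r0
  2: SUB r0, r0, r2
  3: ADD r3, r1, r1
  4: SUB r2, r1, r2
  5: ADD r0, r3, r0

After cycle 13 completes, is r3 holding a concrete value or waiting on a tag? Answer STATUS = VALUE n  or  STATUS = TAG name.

c1: issue MUL r3<-Mul1 | r0:5,r1:6,r2:7,r3:Mul1
c2: issue SUB r1<-Add1 | r0:5,r1:Add1,r2:7,r3:Mul1
c3: issue SUB r0<-Add2 | r0:Add2,r1:Add1,r2:7,r3:Mul1
c4: stall | r0:Add2,r1:Add1,r2:7,r3:Mul1
c5: CDB Add2=-2; issue ADD r3<-Add2 | r0:-2,r1:Add1,r2:7,r3:Add2
c6: CDB Mul1=64; stall | r0:-2,r1:Add1,r2:7,r3:Add2
c7: stall | r0:-2,r1:Add1,r2:7,r3:Add2
c8: CDB Add1=59; issue SUB r2<-Add1 | r0:-2,r1:59,r2:Add1,r3:Add2
c9: stall | r0:-2,r1:59,r2:Add1,r3:Add2
c10: CDB Add1=52; issue ADD r0<-Add1 | r0:Add1,r1:59,r2:52,r3:Add2
c11: CDB Add2=118 | r0:Add1,r1:59,r2:52,r3:118
c12: - | r0:Add1,r1:59,r2:52,r3:118
c13: CDB Add1=116 | r0:116,r1:59,r2:52,r3:118

STATUS = VALUE 118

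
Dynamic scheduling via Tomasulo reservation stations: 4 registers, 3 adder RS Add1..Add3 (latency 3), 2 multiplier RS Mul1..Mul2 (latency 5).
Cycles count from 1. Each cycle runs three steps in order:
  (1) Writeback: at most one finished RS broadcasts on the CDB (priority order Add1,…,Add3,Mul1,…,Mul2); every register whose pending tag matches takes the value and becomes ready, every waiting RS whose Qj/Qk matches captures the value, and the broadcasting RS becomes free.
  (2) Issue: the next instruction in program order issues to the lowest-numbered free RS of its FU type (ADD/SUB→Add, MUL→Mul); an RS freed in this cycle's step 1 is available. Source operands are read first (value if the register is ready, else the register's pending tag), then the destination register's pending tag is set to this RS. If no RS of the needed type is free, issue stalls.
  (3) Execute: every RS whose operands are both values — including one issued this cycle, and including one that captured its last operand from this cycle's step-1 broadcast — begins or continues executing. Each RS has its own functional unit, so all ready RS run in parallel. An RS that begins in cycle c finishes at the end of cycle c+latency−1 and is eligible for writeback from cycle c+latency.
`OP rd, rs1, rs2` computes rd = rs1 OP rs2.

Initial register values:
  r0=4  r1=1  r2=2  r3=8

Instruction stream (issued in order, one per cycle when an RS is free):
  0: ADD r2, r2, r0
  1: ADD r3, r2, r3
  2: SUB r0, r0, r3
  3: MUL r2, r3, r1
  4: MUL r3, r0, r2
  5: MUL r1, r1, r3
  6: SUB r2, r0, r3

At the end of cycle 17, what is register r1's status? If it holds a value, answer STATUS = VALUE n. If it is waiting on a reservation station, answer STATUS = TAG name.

STATUS = TAG Mul1

c1: issue ADD r2<-Add1 | r0:4,r1:1,r2:Add1,r3:8
c2: issue ADD r3<-Add2 | r0:4,r1:1,r2:Add1,r3:Add2
c3: issue SUB r0<-Add3 | r0:Add3,r1:1,r2:Add1,r3:Add2
c4: CDB Add1=6; issue MUL r2<-Mul1 | r0:Add3,r1:1,r2:Mul1,r3:Add2
c5: issue MUL r3<-Mul2 | r0:Add3,r1:1,r2:Mul1,r3:Mul2
c6: stall | r0:Add3,r1:1,r2:Mul1,r3:Mul2
c7: CDB Add2=14; stall | r0:Add3,r1:1,r2:Mul1,r3:Mul2
c8: stall | r0:Add3,r1:1,r2:Mul1,r3:Mul2
c9: stall | r0:Add3,r1:1,r2:Mul1,r3:Mul2
c10: CDB Add3=-10; stall | r0:-10,r1:1,r2:Mul1,r3:Mul2
c11: stall | r0:-10,r1:1,r2:Mul1,r3:Mul2
c12: CDB Mul1=14; issue MUL r1<-Mul1 | r0:-10,r1:Mul1,r2:14,r3:Mul2
c13: issue SUB r2<-Add1 | r0:-10,r1:Mul1,r2:Add1,r3:Mul2
c14: - | r0:-10,r1:Mul1,r2:Add1,r3:Mul2
c15: - | r0:-10,r1:Mul1,r2:Add1,r3:Mul2
c16: - | r0:-10,r1:Mul1,r2:Add1,r3:Mul2
c17: CDB Mul2=-140 | r0:-10,r1:Mul1,r2:Add1,r3:-140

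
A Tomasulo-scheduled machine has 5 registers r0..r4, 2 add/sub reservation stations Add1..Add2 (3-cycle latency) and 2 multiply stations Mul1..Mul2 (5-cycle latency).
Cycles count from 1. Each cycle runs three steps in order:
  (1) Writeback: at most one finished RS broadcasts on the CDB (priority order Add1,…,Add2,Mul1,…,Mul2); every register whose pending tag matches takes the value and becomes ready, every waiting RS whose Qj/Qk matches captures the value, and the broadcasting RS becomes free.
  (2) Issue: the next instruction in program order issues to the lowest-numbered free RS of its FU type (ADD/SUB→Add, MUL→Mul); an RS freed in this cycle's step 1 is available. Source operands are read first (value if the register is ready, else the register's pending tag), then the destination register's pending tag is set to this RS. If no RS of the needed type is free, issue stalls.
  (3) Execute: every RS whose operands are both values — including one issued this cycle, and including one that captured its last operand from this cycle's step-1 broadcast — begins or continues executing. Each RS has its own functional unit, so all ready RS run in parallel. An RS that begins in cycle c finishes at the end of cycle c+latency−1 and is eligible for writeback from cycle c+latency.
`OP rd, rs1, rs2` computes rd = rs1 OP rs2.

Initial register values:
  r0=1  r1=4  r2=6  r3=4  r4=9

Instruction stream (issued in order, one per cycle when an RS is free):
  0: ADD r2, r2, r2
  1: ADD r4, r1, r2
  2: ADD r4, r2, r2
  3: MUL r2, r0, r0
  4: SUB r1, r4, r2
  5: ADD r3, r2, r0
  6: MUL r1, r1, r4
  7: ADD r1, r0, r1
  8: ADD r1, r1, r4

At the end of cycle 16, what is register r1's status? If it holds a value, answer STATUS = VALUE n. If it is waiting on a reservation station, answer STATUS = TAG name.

c1: issue ADD r2<-Add1 | r0:1,r1:4,r2:Add1,r3:4,r4:9
c2: issue ADD r4<-Add2 | r0:1,r1:4,r2:Add1,r3:4,r4:Add2
c3: stall | r0:1,r1:4,r2:Add1,r3:4,r4:Add2
c4: CDB Add1=12; issue ADD r4<-Add1 | r0:1,r1:4,r2:12,r3:4,r4:Add1
c5: issue MUL r2<-Mul1 | r0:1,r1:4,r2:Mul1,r3:4,r4:Add1
c6: stall | r0:1,r1:4,r2:Mul1,r3:4,r4:Add1
c7: CDB Add1=24; issue SUB r1<-Add1 | r0:1,r1:Add1,r2:Mul1,r3:4,r4:24
c8: CDB Add2=16; issue ADD r3<-Add2 | r0:1,r1:Add1,r2:Mul1,r3:Add2,r4:24
c9: issue MUL r1<-Mul2 | r0:1,r1:Mul2,r2:Mul1,r3:Add2,r4:24
c10: CDB Mul1=1; stall | r0:1,r1:Mul2,r2:1,r3:Add2,r4:24
c11: stall | r0:1,r1:Mul2,r2:1,r3:Add2,r4:24
c12: stall | r0:1,r1:Mul2,r2:1,r3:Add2,r4:24
c13: CDB Add1=23; issue ADD r1<-Add1 | r0:1,r1:Add1,r2:1,r3:Add2,r4:24
c14: CDB Add2=2; issue ADD r1<-Add2 | r0:1,r1:Add2,r2:1,r3:2,r4:24
c15: - | r0:1,r1:Add2,r2:1,r3:2,r4:24
c16: - | r0:1,r1:Add2,r2:1,r3:2,r4:24

STATUS = TAG Add2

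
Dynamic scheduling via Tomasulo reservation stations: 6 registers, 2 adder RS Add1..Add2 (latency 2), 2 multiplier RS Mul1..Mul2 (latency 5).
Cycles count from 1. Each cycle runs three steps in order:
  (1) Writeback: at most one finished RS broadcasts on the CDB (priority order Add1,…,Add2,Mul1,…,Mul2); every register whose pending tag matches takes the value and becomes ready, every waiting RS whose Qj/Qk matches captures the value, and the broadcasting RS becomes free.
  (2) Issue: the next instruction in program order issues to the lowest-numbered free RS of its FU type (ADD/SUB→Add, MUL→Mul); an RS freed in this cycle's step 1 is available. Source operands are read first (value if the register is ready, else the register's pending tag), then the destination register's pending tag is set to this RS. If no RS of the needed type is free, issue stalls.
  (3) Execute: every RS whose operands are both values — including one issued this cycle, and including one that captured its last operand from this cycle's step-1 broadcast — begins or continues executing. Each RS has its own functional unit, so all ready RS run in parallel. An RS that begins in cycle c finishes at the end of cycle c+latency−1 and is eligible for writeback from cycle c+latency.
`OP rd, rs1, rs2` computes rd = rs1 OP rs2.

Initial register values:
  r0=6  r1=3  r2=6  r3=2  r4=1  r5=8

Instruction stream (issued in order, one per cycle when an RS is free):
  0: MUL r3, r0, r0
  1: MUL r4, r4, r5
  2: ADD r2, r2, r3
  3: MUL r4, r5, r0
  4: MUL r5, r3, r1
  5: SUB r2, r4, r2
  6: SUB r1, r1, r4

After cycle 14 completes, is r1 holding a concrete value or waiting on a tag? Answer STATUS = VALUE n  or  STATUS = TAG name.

STATUS = VALUE -45

cycle 1: issue MUL r3<-Mul1 // r0:6,r1:3,r2:6,r3:Mul1,r4:1,r5:8
cycle 2: issue MUL r4<-Mul2 // r0:6,r1:3,r2:6,r3:Mul1,r4:Mul2,r5:8
cycle 3: issue ADD r2<-Add1 // r0:6,r1:3,r2:Add1,r3:Mul1,r4:Mul2,r5:8
cycle 4: stall // r0:6,r1:3,r2:Add1,r3:Mul1,r4:Mul2,r5:8
cycle 5: stall // r0:6,r1:3,r2:Add1,r3:Mul1,r4:Mul2,r5:8
cycle 6: CDB Mul1=36; issue MUL r4<-Mul1 // r0:6,r1:3,r2:Add1,r3:36,r4:Mul1,r5:8
cycle 7: CDB Mul2=8; issue MUL r5<-Mul2 // r0:6,r1:3,r2:Add1,r3:36,r4:Mul1,r5:Mul2
cycle 8: CDB Add1=42; issue SUB r2<-Add1 // r0:6,r1:3,r2:Add1,r3:36,r4:Mul1,r5:Mul2
cycle 9: issue SUB r1<-Add2 // r0:6,r1:Add2,r2:Add1,r3:36,r4:Mul1,r5:Mul2
cycle 10: - // r0:6,r1:Add2,r2:Add1,r3:36,r4:Mul1,r5:Mul2
cycle 11: CDB Mul1=48 // r0:6,r1:Add2,r2:Add1,r3:36,r4:48,r5:Mul2
cycle 12: CDB Mul2=108 // r0:6,r1:Add2,r2:Add1,r3:36,r4:48,r5:108
cycle 13: CDB Add1=6 // r0:6,r1:Add2,r2:6,r3:36,r4:48,r5:108
cycle 14: CDB Add2=-45 // r0:6,r1:-45,r2:6,r3:36,r4:48,r5:108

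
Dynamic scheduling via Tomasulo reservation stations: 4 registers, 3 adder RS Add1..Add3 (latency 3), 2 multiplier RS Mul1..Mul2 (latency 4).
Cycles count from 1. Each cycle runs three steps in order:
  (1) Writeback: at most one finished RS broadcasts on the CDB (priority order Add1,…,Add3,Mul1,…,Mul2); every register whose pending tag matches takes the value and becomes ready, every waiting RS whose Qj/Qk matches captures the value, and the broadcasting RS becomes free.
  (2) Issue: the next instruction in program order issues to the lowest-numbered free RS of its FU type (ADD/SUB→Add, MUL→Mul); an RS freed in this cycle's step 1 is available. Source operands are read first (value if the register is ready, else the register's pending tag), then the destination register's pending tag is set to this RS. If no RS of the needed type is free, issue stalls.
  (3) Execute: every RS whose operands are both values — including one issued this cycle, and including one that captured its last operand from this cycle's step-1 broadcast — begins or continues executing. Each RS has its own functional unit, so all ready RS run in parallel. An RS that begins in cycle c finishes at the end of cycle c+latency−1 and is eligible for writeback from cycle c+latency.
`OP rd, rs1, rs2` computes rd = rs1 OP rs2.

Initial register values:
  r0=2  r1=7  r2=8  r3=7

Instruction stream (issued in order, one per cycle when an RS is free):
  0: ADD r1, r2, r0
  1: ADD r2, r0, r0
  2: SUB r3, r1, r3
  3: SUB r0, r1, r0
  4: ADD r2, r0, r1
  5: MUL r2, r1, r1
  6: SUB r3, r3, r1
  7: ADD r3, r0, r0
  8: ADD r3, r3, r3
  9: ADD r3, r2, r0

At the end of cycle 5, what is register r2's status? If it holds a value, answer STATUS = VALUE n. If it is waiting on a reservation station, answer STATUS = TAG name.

STATUS = TAG Add2

c1: issue ADD r1<-Add1 | r0:2,r1:Add1,r2:8,r3:7
c2: issue ADD r2<-Add2 | r0:2,r1:Add1,r2:Add2,r3:7
c3: issue SUB r3<-Add3 | r0:2,r1:Add1,r2:Add2,r3:Add3
c4: CDB Add1=10; issue SUB r0<-Add1 | r0:Add1,r1:10,r2:Add2,r3:Add3
c5: CDB Add2=4; issue ADD r2<-Add2 | r0:Add1,r1:10,r2:Add2,r3:Add3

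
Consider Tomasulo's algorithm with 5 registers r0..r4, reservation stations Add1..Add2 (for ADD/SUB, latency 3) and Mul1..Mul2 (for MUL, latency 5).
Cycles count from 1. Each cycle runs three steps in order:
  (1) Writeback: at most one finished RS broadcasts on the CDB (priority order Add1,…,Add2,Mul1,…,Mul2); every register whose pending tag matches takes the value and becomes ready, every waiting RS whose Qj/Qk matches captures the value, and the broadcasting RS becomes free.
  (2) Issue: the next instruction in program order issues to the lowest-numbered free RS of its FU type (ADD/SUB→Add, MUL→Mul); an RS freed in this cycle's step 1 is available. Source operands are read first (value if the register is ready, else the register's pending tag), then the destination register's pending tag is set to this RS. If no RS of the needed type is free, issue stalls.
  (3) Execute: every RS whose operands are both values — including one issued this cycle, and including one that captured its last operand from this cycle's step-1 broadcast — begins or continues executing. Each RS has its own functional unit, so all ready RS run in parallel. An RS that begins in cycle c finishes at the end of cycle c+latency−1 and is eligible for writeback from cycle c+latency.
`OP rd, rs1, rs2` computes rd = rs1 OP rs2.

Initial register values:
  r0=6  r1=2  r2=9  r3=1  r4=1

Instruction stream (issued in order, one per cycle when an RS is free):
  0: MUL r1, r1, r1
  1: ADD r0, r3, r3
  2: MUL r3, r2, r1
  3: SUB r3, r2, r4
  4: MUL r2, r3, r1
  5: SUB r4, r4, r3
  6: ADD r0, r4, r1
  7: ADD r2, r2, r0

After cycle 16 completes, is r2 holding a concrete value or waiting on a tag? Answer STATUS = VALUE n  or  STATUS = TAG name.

STATUS = VALUE 29

c1: issue MUL r1<-Mul1 | r0:6,r1:Mul1,r2:9,r3:1,r4:1
c2: issue ADD r0<-Add1 | r0:Add1,r1:Mul1,r2:9,r3:1,r4:1
c3: issue MUL r3<-Mul2 | r0:Add1,r1:Mul1,r2:9,r3:Mul2,r4:1
c4: issue SUB r3<-Add2 | r0:Add1,r1:Mul1,r2:9,r3:Add2,r4:1
c5: CDB Add1=2; stall | r0:2,r1:Mul1,r2:9,r3:Add2,r4:1
c6: CDB Mul1=4; issue MUL r2<-Mul1 | r0:2,r1:4,r2:Mul1,r3:Add2,r4:1
c7: CDB Add2=8; issue SUB r4<-Add1 | r0:2,r1:4,r2:Mul1,r3:8,r4:Add1
c8: issue ADD r0<-Add2 | r0:Add2,r1:4,r2:Mul1,r3:8,r4:Add1
c9: stall | r0:Add2,r1:4,r2:Mul1,r3:8,r4:Add1
c10: CDB Add1=-7; issue ADD r2<-Add1 | r0:Add2,r1:4,r2:Add1,r3:8,r4:-7
c11: CDB Mul2=36 | r0:Add2,r1:4,r2:Add1,r3:8,r4:-7
c12: CDB Mul1=32 | r0:Add2,r1:4,r2:Add1,r3:8,r4:-7
c13: CDB Add2=-3 | r0:-3,r1:4,r2:Add1,r3:8,r4:-7
c14: - | r0:-3,r1:4,r2:Add1,r3:8,r4:-7
c15: - | r0:-3,r1:4,r2:Add1,r3:8,r4:-7
c16: CDB Add1=29 | r0:-3,r1:4,r2:29,r3:8,r4:-7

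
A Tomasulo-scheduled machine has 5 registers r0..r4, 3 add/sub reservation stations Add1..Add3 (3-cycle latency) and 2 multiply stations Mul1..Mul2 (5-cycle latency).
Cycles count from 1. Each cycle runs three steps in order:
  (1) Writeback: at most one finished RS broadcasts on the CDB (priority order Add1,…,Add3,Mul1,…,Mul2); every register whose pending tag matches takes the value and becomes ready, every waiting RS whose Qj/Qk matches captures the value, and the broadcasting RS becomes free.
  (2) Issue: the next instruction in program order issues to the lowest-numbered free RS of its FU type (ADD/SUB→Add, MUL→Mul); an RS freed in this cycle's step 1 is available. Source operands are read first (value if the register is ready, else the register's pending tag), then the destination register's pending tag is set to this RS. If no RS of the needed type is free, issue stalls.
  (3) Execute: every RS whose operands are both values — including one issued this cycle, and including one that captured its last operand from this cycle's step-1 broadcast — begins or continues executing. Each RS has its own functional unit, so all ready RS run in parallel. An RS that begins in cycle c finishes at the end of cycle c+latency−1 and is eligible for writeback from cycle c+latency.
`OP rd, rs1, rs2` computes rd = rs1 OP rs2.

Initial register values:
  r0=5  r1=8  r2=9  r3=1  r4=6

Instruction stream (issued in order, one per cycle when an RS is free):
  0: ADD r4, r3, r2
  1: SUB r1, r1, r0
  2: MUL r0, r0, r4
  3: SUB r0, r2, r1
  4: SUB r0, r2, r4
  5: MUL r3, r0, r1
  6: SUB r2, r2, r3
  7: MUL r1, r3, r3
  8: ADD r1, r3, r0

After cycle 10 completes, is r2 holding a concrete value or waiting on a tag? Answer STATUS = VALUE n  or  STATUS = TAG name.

  c1: issue ADD r4<-Add1  regs: r0:5,r1:8,r2:9,r3:1,r4:Add1
  c2: issue SUB r1<-Add2  regs: r0:5,r1:Add2,r2:9,r3:1,r4:Add1
  c3: issue MUL r0<-Mul1  regs: r0:Mul1,r1:Add2,r2:9,r3:1,r4:Add1
  c4: CDB Add1=10; issue SUB r0<-Add1  regs: r0:Add1,r1:Add2,r2:9,r3:1,r4:10
  c5: CDB Add2=3; issue SUB r0<-Add2  regs: r0:Add2,r1:3,r2:9,r3:1,r4:10
  c6: issue MUL r3<-Mul2  regs: r0:Add2,r1:3,r2:9,r3:Mul2,r4:10
  c7: issue SUB r2<-Add3  regs: r0:Add2,r1:3,r2:Add3,r3:Mul2,r4:10
  c8: CDB Add1=6; stall  regs: r0:Add2,r1:3,r2:Add3,r3:Mul2,r4:10
  c9: CDB Add2=-1; stall  regs: r0:-1,r1:3,r2:Add3,r3:Mul2,r4:10
  c10: CDB Mul1=50; issue MUL r1<-Mul1  regs: r0:-1,r1:Mul1,r2:Add3,r3:Mul2,r4:10

STATUS = TAG Add3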